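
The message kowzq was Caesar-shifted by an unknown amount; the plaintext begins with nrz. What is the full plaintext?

nrzct

From the crib: k(10)−n(13)=-3≡23, so the shift is 23.
Subtract 23 from each ciphertext letter:
k(10): 10−23=-13≡13 → n
o(14): 14−23=-9≡17 → r
w(22): 22−23=-1≡25 → z
z(25): 25−23=2 → c
q(16): 16−23=-7≡19 → t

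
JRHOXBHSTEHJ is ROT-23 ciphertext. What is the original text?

J(9): 9−23=-14≡12 → M
R(17): 17−23=-6≡20 → U
H(7): 7−23=-16≡10 → K
O(14): 14−23=-9≡17 → R
X(23): 23−23=0 → A
B(1): 1−23=-22≡4 → E
H(7): 7−23=-16≡10 → K
S(18): 18−23=-5≡21 → V
T(19): 19−23=-4≡22 → W
E(4): 4−23=-19≡7 → H
H(7): 7−23=-16≡10 → K
J(9): 9−23=-14≡12 → M

MUKRAEKVWHKM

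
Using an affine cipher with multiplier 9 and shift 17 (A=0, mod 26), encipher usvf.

pxyk

u(20): 9·20+17=197≡15 → p
s(18): 9·18+17=179≡23 → x
v(21): 9·21+17=206≡24 → y
f(5): 9·5+17=62≡10 → k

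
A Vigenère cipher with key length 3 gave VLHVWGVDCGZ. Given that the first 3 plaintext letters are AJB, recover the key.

Subtract each crib letter from the matching ciphertext letter (mod 26):
V(21)−A(0)=21 → V
L(11)−J(9)=2 → C
H(7)−B(1)=6 → G

VCG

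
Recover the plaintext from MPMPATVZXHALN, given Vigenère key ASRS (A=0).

Repeat the key across the ciphertext: ASRSASRSASRSA
M(12)−A(0): 12 → M
P(15)−S(18): -3≡23 → X
M(12)−R(17): -5≡21 → V
P(15)−S(18): -3≡23 → X
A(0)−A(0): 0 → A
T(19)−S(18): 1 → B
V(21)−R(17): 4 → E
Z(25)−S(18): 7 → H
X(23)−A(0): 23 → X
H(7)−S(18): -11≡15 → P
A(0)−R(17): -17≡9 → J
L(11)−S(18): -7≡19 → T
N(13)−A(0): 13 → N

MXVXABEHXPJTN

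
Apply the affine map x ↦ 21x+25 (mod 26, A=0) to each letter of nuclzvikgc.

n(13): 21·13+25=298≡12 → m
u(20): 21·20+25=445≡3 → d
c(2): 21·2+25=67≡15 → p
l(11): 21·11+25=256≡22 → w
z(25): 21·25+25=550≡4 → e
v(21): 21·21+25=466≡24 → y
i(8): 21·8+25=193≡11 → l
k(10): 21·10+25=235≡1 → b
g(6): 21·6+25=151≡21 → v
c(2): 21·2+25=67≡15 → p

mdpweylbvp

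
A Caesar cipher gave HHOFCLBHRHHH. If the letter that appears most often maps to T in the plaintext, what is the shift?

14

The most frequent ciphertext letter is H (appears 6 times).
H is position 7; T is position 19.
Shift = -12≡14.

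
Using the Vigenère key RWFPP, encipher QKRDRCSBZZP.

HGWSGTOGOOG

Repeat the key across the message: RWFPPRWFPPR
Q(16)+R(17): 33≡7 → H
K(10)+W(22): 32≡6 → G
R(17)+F(5): 22 → W
D(3)+P(15): 18 → S
R(17)+P(15): 32≡6 → G
C(2)+R(17): 19 → T
S(18)+W(22): 40≡14 → O
B(1)+F(5): 6 → G
Z(25)+P(15): 40≡14 → O
Z(25)+P(15): 40≡14 → O
P(15)+R(17): 32≡6 → G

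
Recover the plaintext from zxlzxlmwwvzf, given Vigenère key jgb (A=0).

Repeat the key across the ciphertext: jgbjgbjgbjgb
z(25)−j(9): 16 → q
x(23)−g(6): 17 → r
l(11)−b(1): 10 → k
z(25)−j(9): 16 → q
x(23)−g(6): 17 → r
l(11)−b(1): 10 → k
m(12)−j(9): 3 → d
w(22)−g(6): 16 → q
w(22)−b(1): 21 → v
v(21)−j(9): 12 → m
z(25)−g(6): 19 → t
f(5)−b(1): 4 → e

qrkqrkdqvmte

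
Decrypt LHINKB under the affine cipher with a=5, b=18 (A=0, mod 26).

JDYZOH

The inverse of 5 mod 26 is 21, since 5·21=105≡1. Apply D(y)=21·(y−18) mod 26:
L(11): 21·(11−18)=-147≡9 → J
H(7): 21·(7−18)=-231≡3 → D
I(8): 21·(8−18)=-210≡24 → Y
N(13): 21·(13−18)=-105≡25 → Z
K(10): 21·(10−18)=-168≡14 → O
B(1): 21·(1−18)=-357≡7 → H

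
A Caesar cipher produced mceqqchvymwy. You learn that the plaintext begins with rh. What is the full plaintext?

From the crib: m(12)−r(17)=-5≡21, so the shift is 21.
Subtract 21 from each ciphertext letter:
m(12): 12−21=-9≡17 → r
c(2): 2−21=-19≡7 → h
e(4): 4−21=-17≡9 → j
q(16): 16−21=-5≡21 → v
q(16): 16−21=-5≡21 → v
c(2): 2−21=-19≡7 → h
h(7): 7−21=-14≡12 → m
v(21): 21−21=0 → a
y(24): 24−21=3 → d
m(12): 12−21=-9≡17 → r
w(22): 22−21=1 → b
y(24): 24−21=3 → d

rhjvvhmadrbd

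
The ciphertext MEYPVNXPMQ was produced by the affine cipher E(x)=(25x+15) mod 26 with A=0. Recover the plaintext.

DLRAUCSADZ

The inverse of 25 mod 26 is 25, since 25·25=625≡1. Apply D(y)=25·(y−15) mod 26:
M(12): 25·(12−15)=-75≡3 → D
E(4): 25·(4−15)=-275≡11 → L
Y(24): 25·(24−15)=225≡17 → R
P(15): 25·(15−15)=0 → A
V(21): 25·(21−15)=150≡20 → U
N(13): 25·(13−15)=-50≡2 → C
X(23): 25·(23−15)=200≡18 → S
P(15): 25·(15−15)=0 → A
M(12): 25·(12−15)=-75≡3 → D
Q(16): 25·(16−15)=25 → Z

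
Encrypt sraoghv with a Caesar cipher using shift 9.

bajxpqe

s(18): 18+9=27≡1 → b
r(17): 17+9=26≡0 → a
a(0): 0+9=9 → j
o(14): 14+9=23 → x
g(6): 6+9=15 → p
h(7): 7+9=16 → q
v(21): 21+9=30≡4 → e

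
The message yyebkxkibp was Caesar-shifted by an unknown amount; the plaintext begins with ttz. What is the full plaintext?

ttzwfsfdwk

From the crib: y(24)−t(19)=5, so the shift is 5.
Subtract 5 from each ciphertext letter:
y(24): 24−5=19 → t
y(24): 24−5=19 → t
e(4): 4−5=-1≡25 → z
b(1): 1−5=-4≡22 → w
k(10): 10−5=5 → f
x(23): 23−5=18 → s
k(10): 10−5=5 → f
i(8): 8−5=3 → d
b(1): 1−5=-4≡22 → w
p(15): 15−5=10 → k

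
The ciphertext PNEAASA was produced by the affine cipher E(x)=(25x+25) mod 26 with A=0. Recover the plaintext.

KMVZZHZ

The inverse of 25 mod 26 is 25, since 25·25=625≡1. Apply D(y)=25·(y−25) mod 26:
P(15): 25·(15−25)=-250≡10 → K
N(13): 25·(13−25)=-300≡12 → M
E(4): 25·(4−25)=-525≡21 → V
A(0): 25·(0−25)=-625≡25 → Z
A(0): 25·(0−25)=-625≡25 → Z
S(18): 25·(18−25)=-175≡7 → H
A(0): 25·(0−25)=-625≡25 → Z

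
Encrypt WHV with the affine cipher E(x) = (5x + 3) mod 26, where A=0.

W(22): 5·22+3=113≡9 → J
H(7): 5·7+3=38≡12 → M
V(21): 5·21+3=108≡4 → E

JME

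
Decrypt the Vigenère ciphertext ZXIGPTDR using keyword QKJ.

JNZQFKNH

Repeat the key across the ciphertext: QKJQKJQK
Z(25)−Q(16): 9 → J
X(23)−K(10): 13 → N
I(8)−J(9): -1≡25 → Z
G(6)−Q(16): -10≡16 → Q
P(15)−K(10): 5 → F
T(19)−J(9): 10 → K
D(3)−Q(16): -13≡13 → N
R(17)−K(10): 7 → H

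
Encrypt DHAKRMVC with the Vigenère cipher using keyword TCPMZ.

WJPWQFXR

Repeat the key across the message: TCPMZTCP
D(3)+T(19): 22 → W
H(7)+C(2): 9 → J
A(0)+P(15): 15 → P
K(10)+M(12): 22 → W
R(17)+Z(25): 42≡16 → Q
M(12)+T(19): 31≡5 → F
V(21)+C(2): 23 → X
C(2)+P(15): 17 → R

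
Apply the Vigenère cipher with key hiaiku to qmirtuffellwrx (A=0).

Repeat the key across the message: hiaikuhiaikuhi
q(16)+h(7): 23 → x
m(12)+i(8): 20 → u
i(8)+a(0): 8 → i
r(17)+i(8): 25 → z
t(19)+k(10): 29≡3 → d
u(20)+u(20): 40≡14 → o
f(5)+h(7): 12 → m
f(5)+i(8): 13 → n
e(4)+a(0): 4 → e
l(11)+i(8): 19 → t
l(11)+k(10): 21 → v
w(22)+u(20): 42≡16 → q
r(17)+h(7): 24 → y
x(23)+i(8): 31≡5 → f

xuizdomnetvqyf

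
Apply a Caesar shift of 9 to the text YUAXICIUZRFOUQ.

HDJGRLRDIAOXDZ

Y(24): 24+9=33≡7 → H
U(20): 20+9=29≡3 → D
A(0): 0+9=9 → J
X(23): 23+9=32≡6 → G
I(8): 8+9=17 → R
C(2): 2+9=11 → L
I(8): 8+9=17 → R
U(20): 20+9=29≡3 → D
Z(25): 25+9=34≡8 → I
R(17): 17+9=26≡0 → A
F(5): 5+9=14 → O
O(14): 14+9=23 → X
U(20): 20+9=29≡3 → D
Q(16): 16+9=25 → Z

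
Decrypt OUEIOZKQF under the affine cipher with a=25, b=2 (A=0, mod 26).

OIYUODSMX

The inverse of 25 mod 26 is 25, since 25·25=625≡1. Apply D(y)=25·(y−2) mod 26:
O(14): 25·(14−2)=300≡14 → O
U(20): 25·(20−2)=450≡8 → I
E(4): 25·(4−2)=50≡24 → Y
I(8): 25·(8−2)=150≡20 → U
O(14): 25·(14−2)=300≡14 → O
Z(25): 25·(25−2)=575≡3 → D
K(10): 25·(10−2)=200≡18 → S
Q(16): 25·(16−2)=350≡12 → M
F(5): 25·(5−2)=75≡23 → X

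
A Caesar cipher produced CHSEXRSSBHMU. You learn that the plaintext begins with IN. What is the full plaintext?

INYKDXYYHNSA

From the crib: C(2)−I(8)=-6≡20, so the shift is 20.
Subtract 20 from each ciphertext letter:
C(2): 2−20=-18≡8 → I
H(7): 7−20=-13≡13 → N
S(18): 18−20=-2≡24 → Y
E(4): 4−20=-16≡10 → K
X(23): 23−20=3 → D
R(17): 17−20=-3≡23 → X
S(18): 18−20=-2≡24 → Y
S(18): 18−20=-2≡24 → Y
B(1): 1−20=-19≡7 → H
H(7): 7−20=-13≡13 → N
M(12): 12−20=-8≡18 → S
U(20): 20−20=0 → A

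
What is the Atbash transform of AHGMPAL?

A(0) → Z(25)
H(7) → S(18)
G(6) → T(19)
M(12) → N(13)
P(15) → K(10)
A(0) → Z(25)
L(11) → O(14)

ZSTNKZO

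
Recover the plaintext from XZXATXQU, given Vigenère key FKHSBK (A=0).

Repeat the key across the ciphertext: FKHSBKFK
X(23)−F(5): 18 → S
Z(25)−K(10): 15 → P
X(23)−H(7): 16 → Q
A(0)−S(18): -18≡8 → I
T(19)−B(1): 18 → S
X(23)−K(10): 13 → N
Q(16)−F(5): 11 → L
U(20)−K(10): 10 → K

SPQISNLK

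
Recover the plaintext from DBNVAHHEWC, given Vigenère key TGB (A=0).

Repeat the key across the ciphertext: TGBTGBTGBT
D(3)−T(19): -16≡10 → K
B(1)−G(6): -5≡21 → V
N(13)−B(1): 12 → M
V(21)−T(19): 2 → C
A(0)−G(6): -6≡20 → U
H(7)−B(1): 6 → G
H(7)−T(19): -12≡14 → O
E(4)−G(6): -2≡24 → Y
W(22)−B(1): 21 → V
C(2)−T(19): -17≡9 → J

KVMCUGOYVJ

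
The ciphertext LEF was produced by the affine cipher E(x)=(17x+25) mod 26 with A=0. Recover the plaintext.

The inverse of 17 mod 26 is 23, since 17·23=391≡1. Apply D(y)=23·(y−25) mod 26:
L(11): 23·(11−25)=-322≡16 → Q
E(4): 23·(4−25)=-483≡11 → L
F(5): 23·(5−25)=-460≡8 → I

QLI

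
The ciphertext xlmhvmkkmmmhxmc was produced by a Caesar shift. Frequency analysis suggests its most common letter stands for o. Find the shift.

24

The most frequent ciphertext letter is m (appears 6 times).
m is position 12; o is position 14.
Shift = -2≡24.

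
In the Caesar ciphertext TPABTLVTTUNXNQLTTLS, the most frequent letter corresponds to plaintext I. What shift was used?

The most frequent ciphertext letter is T (appears 6 times).
T is position 19; I is position 8.
Shift = 11.

11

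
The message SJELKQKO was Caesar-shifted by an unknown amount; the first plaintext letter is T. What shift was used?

25

From the crib: S(18)−T(19)=-1≡25, so the shift is 25.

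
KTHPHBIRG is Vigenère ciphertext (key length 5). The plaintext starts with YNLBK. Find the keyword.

MGWOX

Subtract each crib letter from the matching ciphertext letter (mod 26):
K(10)−Y(24)=-14≡12 → M
T(19)−N(13)=6 → G
H(7)−L(11)=-4≡22 → W
P(15)−B(1)=14 → O
H(7)−K(10)=-3≡23 → X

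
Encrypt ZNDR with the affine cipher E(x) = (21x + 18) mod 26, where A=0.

Z(25): 21·25+18=543≡23 → X
N(13): 21·13+18=291≡5 → F
D(3): 21·3+18=81≡3 → D
R(17): 21·17+18=375≡11 → L

XFDL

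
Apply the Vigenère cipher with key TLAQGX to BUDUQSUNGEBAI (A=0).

UFDKWPNYGUHXB

Repeat the key across the message: TLAQGXTLAQGXT
B(1)+T(19): 20 → U
U(20)+L(11): 31≡5 → F
D(3)+A(0): 3 → D
U(20)+Q(16): 36≡10 → K
Q(16)+G(6): 22 → W
S(18)+X(23): 41≡15 → P
U(20)+T(19): 39≡13 → N
N(13)+L(11): 24 → Y
G(6)+A(0): 6 → G
E(4)+Q(16): 20 → U
B(1)+G(6): 7 → H
A(0)+X(23): 23 → X
I(8)+T(19): 27≡1 → B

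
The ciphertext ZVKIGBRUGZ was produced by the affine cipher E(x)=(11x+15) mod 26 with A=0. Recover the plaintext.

The inverse of 11 mod 26 is 19, since 11·19=209≡1. Apply D(y)=19·(y−15) mod 26:
Z(25): 19·(25−15)=190≡8 → I
V(21): 19·(21−15)=114≡10 → K
K(10): 19·(10−15)=-95≡9 → J
I(8): 19·(8−15)=-133≡23 → X
G(6): 19·(6−15)=-171≡11 → L
B(1): 19·(1−15)=-266≡20 → U
R(17): 19·(17−15)=38≡12 → M
U(20): 19·(20−15)=95≡17 → R
G(6): 19·(6−15)=-171≡11 → L
Z(25): 19·(25−15)=190≡8 → I

IKJXLUMRLI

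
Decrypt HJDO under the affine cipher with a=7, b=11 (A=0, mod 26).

The inverse of 7 mod 26 is 15, since 7·15=105≡1. Apply D(y)=15·(y−11) mod 26:
H(7): 15·(7−11)=-60≡18 → S
J(9): 15·(9−11)=-30≡22 → W
D(3): 15·(3−11)=-120≡10 → K
O(14): 15·(14−11)=45≡19 → T

SWKT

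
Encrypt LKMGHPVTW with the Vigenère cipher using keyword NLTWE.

YVFCLCGMS

Repeat the key across the message: NLTWENLTW
L(11)+N(13): 24 → Y
K(10)+L(11): 21 → V
M(12)+T(19): 31≡5 → F
G(6)+W(22): 28≡2 → C
H(7)+E(4): 11 → L
P(15)+N(13): 28≡2 → C
V(21)+L(11): 32≡6 → G
T(19)+T(19): 38≡12 → M
W(22)+W(22): 44≡18 → S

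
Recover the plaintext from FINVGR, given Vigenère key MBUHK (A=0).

THTOWF

Repeat the key across the ciphertext: MBUHKM
F(5)−M(12): -7≡19 → T
I(8)−B(1): 7 → H
N(13)−U(20): -7≡19 → T
V(21)−H(7): 14 → O
G(6)−K(10): -4≡22 → W
R(17)−M(12): 5 → F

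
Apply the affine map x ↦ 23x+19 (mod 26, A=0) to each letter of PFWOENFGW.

AEFDHGEBF

P(15): 23·15+19=364≡0 → A
F(5): 23·5+19=134≡4 → E
W(22): 23·22+19=525≡5 → F
O(14): 23·14+19=341≡3 → D
E(4): 23·4+19=111≡7 → H
N(13): 23·13+19=318≡6 → G
F(5): 23·5+19=134≡4 → E
G(6): 23·6+19=157≡1 → B
W(22): 23·22+19=525≡5 → F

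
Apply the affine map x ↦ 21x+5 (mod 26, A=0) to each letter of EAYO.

E(4): 21·4+5=89≡11 → L
A(0): 21·0+5=5 → F
Y(24): 21·24+5=509≡15 → P
O(14): 21·14+5=299≡13 → N

LFPN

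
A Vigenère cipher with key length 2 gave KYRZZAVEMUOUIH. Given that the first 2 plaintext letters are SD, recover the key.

SV

Subtract each crib letter from the matching ciphertext letter (mod 26):
K(10)−S(18)=-8≡18 → S
Y(24)−D(3)=21 → V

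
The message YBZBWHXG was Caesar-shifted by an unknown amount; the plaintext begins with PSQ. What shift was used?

9

From the crib: Y(24)−P(15)=9, so the shift is 9.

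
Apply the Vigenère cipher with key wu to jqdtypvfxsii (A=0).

Repeat the key across the message: wuwuwuwuwuwu
j(9)+w(22): 31≡5 → f
q(16)+u(20): 36≡10 → k
d(3)+w(22): 25 → z
t(19)+u(20): 39≡13 → n
y(24)+w(22): 46≡20 → u
p(15)+u(20): 35≡9 → j
v(21)+w(22): 43≡17 → r
f(5)+u(20): 25 → z
x(23)+w(22): 45≡19 → t
s(18)+u(20): 38≡12 → m
i(8)+w(22): 30≡4 → e
i(8)+u(20): 28≡2 → c

fkznujrztmec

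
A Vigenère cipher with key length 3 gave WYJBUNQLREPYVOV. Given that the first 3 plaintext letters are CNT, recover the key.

Subtract each crib letter from the matching ciphertext letter (mod 26):
W(22)−C(2)=20 → U
Y(24)−N(13)=11 → L
J(9)−T(19)=-10≡16 → Q

ULQ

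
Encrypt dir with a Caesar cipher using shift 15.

d(3): 3+15=18 → s
i(8): 8+15=23 → x
r(17): 17+15=32≡6 → g

sxg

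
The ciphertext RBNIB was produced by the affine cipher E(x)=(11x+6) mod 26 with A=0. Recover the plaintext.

The inverse of 11 mod 26 is 19, since 11·19=209≡1. Apply D(y)=19·(y−6) mod 26:
R(17): 19·(17−6)=209≡1 → B
B(1): 19·(1−6)=-95≡9 → J
N(13): 19·(13−6)=133≡3 → D
I(8): 19·(8−6)=38≡12 → M
B(1): 19·(1−6)=-95≡9 → J

BJDMJ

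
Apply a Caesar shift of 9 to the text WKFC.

FTOL

W(22): 22+9=31≡5 → F
K(10): 10+9=19 → T
F(5): 5+9=14 → O
C(2): 2+9=11 → L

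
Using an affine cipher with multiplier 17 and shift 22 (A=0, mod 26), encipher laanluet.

bwwjbymh

l(11): 17·11+22=209≡1 → b
a(0): 17·0+22=22 → w
a(0): 17·0+22=22 → w
n(13): 17·13+22=243≡9 → j
l(11): 17·11+22=209≡1 → b
u(20): 17·20+22=362≡24 → y
e(4): 17·4+22=90≡12 → m
t(19): 17·19+22=345≡7 → h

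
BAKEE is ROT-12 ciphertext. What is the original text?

B(1): 1−12=-11≡15 → P
A(0): 0−12=-12≡14 → O
K(10): 10−12=-2≡24 → Y
E(4): 4−12=-8≡18 → S
E(4): 4−12=-8≡18 → S

POYSS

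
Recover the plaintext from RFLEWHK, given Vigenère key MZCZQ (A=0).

Repeat the key across the ciphertext: MZCZQMZ
R(17)−M(12): 5 → F
F(5)−Z(25): -20≡6 → G
L(11)−C(2): 9 → J
E(4)−Z(25): -21≡5 → F
W(22)−Q(16): 6 → G
H(7)−M(12): -5≡21 → V
K(10)−Z(25): -15≡11 → L

FGJFGVL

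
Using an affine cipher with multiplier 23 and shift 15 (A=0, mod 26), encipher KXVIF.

K(10): 23·10+15=245≡11 → L
X(23): 23·23+15=544≡24 → Y
V(21): 23·21+15=498≡4 → E
I(8): 23·8+15=199≡17 → R
F(5): 23·5+15=130≡0 → A

LYERA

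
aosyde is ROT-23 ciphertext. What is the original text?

a(0): 0−23=-23≡3 → d
o(14): 14−23=-9≡17 → r
s(18): 18−23=-5≡21 → v
y(24): 24−23=1 → b
d(3): 3−23=-20≡6 → g
e(4): 4−23=-19≡7 → h

drvbgh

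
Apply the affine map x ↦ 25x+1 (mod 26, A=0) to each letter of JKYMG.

SRDPV

J(9): 25·9+1=226≡18 → S
K(10): 25·10+1=251≡17 → R
Y(24): 25·24+1=601≡3 → D
M(12): 25·12+1=301≡15 → P
G(6): 25·6+1=151≡21 → V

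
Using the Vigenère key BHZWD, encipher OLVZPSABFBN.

Repeat the key across the message: BHZWDBHZWDB
O(14)+B(1): 15 → P
L(11)+H(7): 18 → S
V(21)+Z(25): 46≡20 → U
Z(25)+W(22): 47≡21 → V
P(15)+D(3): 18 → S
S(18)+B(1): 19 → T
A(0)+H(7): 7 → H
B(1)+Z(25): 26≡0 → A
F(5)+W(22): 27≡1 → B
B(1)+D(3): 4 → E
N(13)+B(1): 14 → O

PSUVSTHABEO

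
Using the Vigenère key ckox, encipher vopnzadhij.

xydkbkrekt

Repeat the key across the message: ckoxckoxck
v(21)+c(2): 23 → x
o(14)+k(10): 24 → y
p(15)+o(14): 29≡3 → d
n(13)+x(23): 36≡10 → k
z(25)+c(2): 27≡1 → b
a(0)+k(10): 10 → k
d(3)+o(14): 17 → r
h(7)+x(23): 30≡4 → e
i(8)+c(2): 10 → k
j(9)+k(10): 19 → t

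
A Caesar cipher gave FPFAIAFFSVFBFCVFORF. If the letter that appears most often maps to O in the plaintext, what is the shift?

17

The most frequent ciphertext letter is F (appears 8 times).
F is position 5; O is position 14.
Shift = -9≡17.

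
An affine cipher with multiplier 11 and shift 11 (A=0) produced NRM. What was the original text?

MKT

The inverse of 11 mod 26 is 19, since 11·19=209≡1. Apply D(y)=19·(y−11) mod 26:
N(13): 19·(13−11)=38≡12 → M
R(17): 19·(17−11)=114≡10 → K
M(12): 19·(12−11)=19 → T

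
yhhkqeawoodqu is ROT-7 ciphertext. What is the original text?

raadjxtphhwjn

y(24): 24−7=17 → r
h(7): 7−7=0 → a
h(7): 7−7=0 → a
k(10): 10−7=3 → d
q(16): 16−7=9 → j
e(4): 4−7=-3≡23 → x
a(0): 0−7=-7≡19 → t
w(22): 22−7=15 → p
o(14): 14−7=7 → h
o(14): 14−7=7 → h
d(3): 3−7=-4≡22 → w
q(16): 16−7=9 → j
u(20): 20−7=13 → n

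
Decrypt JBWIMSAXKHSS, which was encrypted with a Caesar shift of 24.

J(9): 9−24=-15≡11 → L
B(1): 1−24=-23≡3 → D
W(22): 22−24=-2≡24 → Y
I(8): 8−24=-16≡10 → K
M(12): 12−24=-12≡14 → O
S(18): 18−24=-6≡20 → U
A(0): 0−24=-24≡2 → C
X(23): 23−24=-1≡25 → Z
K(10): 10−24=-14≡12 → M
H(7): 7−24=-17≡9 → J
S(18): 18−24=-6≡20 → U
S(18): 18−24=-6≡20 → U

LDYKOUCZMJUU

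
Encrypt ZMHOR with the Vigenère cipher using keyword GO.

FANCX

Repeat the key across the message: GOGOG
Z(25)+G(6): 31≡5 → F
M(12)+O(14): 26≡0 → A
H(7)+G(6): 13 → N
O(14)+O(14): 28≡2 → C
R(17)+G(6): 23 → X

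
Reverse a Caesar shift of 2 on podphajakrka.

p(15): 15−2=13 → n
o(14): 14−2=12 → m
d(3): 3−2=1 → b
p(15): 15−2=13 → n
h(7): 7−2=5 → f
a(0): 0−2=-2≡24 → y
j(9): 9−2=7 → h
a(0): 0−2=-2≡24 → y
k(10): 10−2=8 → i
r(17): 17−2=15 → p
k(10): 10−2=8 → i
a(0): 0−2=-2≡24 → y

nmbnfyhyipiy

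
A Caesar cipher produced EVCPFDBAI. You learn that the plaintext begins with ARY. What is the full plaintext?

From the crib: E(4)−A(0)=4, so the shift is 4.
Subtract 4 from each ciphertext letter:
E(4): 4−4=0 → A
V(21): 21−4=17 → R
C(2): 2−4=-2≡24 → Y
P(15): 15−4=11 → L
F(5): 5−4=1 → B
D(3): 3−4=-1≡25 → Z
B(1): 1−4=-3≡23 → X
A(0): 0−4=-4≡22 → W
I(8): 8−4=4 → E

ARYLBZXWE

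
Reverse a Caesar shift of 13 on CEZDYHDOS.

PRMQLUQBF

C(2): 2−13=-11≡15 → P
E(4): 4−13=-9≡17 → R
Z(25): 25−13=12 → M
D(3): 3−13=-10≡16 → Q
Y(24): 24−13=11 → L
H(7): 7−13=-6≡20 → U
D(3): 3−13=-10≡16 → Q
O(14): 14−13=1 → B
S(18): 18−13=5 → F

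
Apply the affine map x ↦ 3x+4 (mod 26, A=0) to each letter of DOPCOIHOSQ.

NUXKUCZUGA

D(3): 3·3+4=13 → N
O(14): 3·14+4=46≡20 → U
P(15): 3·15+4=49≡23 → X
C(2): 3·2+4=10 → K
O(14): 3·14+4=46≡20 → U
I(8): 3·8+4=28≡2 → C
H(7): 3·7+4=25 → Z
O(14): 3·14+4=46≡20 → U
S(18): 3·18+4=58≡6 → G
Q(16): 3·16+4=52≡0 → A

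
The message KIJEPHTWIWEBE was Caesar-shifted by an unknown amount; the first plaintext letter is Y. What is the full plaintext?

YWXSDVHKWKSPS

From the crib: K(10)−Y(24)=-14≡12, so the shift is 12.
Subtract 12 from each ciphertext letter:
K(10): 10−12=-2≡24 → Y
I(8): 8−12=-4≡22 → W
J(9): 9−12=-3≡23 → X
E(4): 4−12=-8≡18 → S
P(15): 15−12=3 → D
H(7): 7−12=-5≡21 → V
T(19): 19−12=7 → H
W(22): 22−12=10 → K
I(8): 8−12=-4≡22 → W
W(22): 22−12=10 → K
E(4): 4−12=-8≡18 → S
B(1): 1−12=-11≡15 → P
E(4): 4−12=-8≡18 → S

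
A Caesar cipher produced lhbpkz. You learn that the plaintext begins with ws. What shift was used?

15

From the crib: l(11)−w(22)=-11≡15, so the shift is 15.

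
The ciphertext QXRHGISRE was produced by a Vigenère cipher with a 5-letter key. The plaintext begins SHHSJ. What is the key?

Subtract each crib letter from the matching ciphertext letter (mod 26):
Q(16)−S(18)=-2≡24 → Y
X(23)−H(7)=16 → Q
R(17)−H(7)=10 → K
H(7)−S(18)=-11≡15 → P
G(6)−J(9)=-3≡23 → X

YQKPX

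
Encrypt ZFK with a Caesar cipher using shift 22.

VBG

Z(25): 25+22=47≡21 → V
F(5): 5+22=27≡1 → B
K(10): 10+22=32≡6 → G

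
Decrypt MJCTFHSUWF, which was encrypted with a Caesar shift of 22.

QNGXJLWYAJ

M(12): 12−22=-10≡16 → Q
J(9): 9−22=-13≡13 → N
C(2): 2−22=-20≡6 → G
T(19): 19−22=-3≡23 → X
F(5): 5−22=-17≡9 → J
H(7): 7−22=-15≡11 → L
S(18): 18−22=-4≡22 → W
U(20): 20−22=-2≡24 → Y
W(22): 22−22=0 → A
F(5): 5−22=-17≡9 → J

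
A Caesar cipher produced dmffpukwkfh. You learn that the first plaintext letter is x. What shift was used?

From the crib: d(3)−x(23)=-20≡6, so the shift is 6.

6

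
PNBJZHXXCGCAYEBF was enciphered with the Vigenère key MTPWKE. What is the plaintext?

DUMNPDLENKSWMLMJ

Repeat the key across the ciphertext: MTPWKEMTPWKEMTPW
P(15)−M(12): 3 → D
N(13)−T(19): -6≡20 → U
B(1)−P(15): -14≡12 → M
J(9)−W(22): -13≡13 → N
Z(25)−K(10): 15 → P
H(7)−E(4): 3 → D
X(23)−M(12): 11 → L
X(23)−T(19): 4 → E
C(2)−P(15): -13≡13 → N
G(6)−W(22): -16≡10 → K
C(2)−K(10): -8≡18 → S
A(0)−E(4): -4≡22 → W
Y(24)−M(12): 12 → M
E(4)−T(19): -15≡11 → L
B(1)−P(15): -14≡12 → M
F(5)−W(22): -17≡9 → J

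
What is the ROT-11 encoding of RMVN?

CXGY

R(17): 17+11=28≡2 → C
M(12): 12+11=23 → X
V(21): 21+11=32≡6 → G
N(13): 13+11=24 → Y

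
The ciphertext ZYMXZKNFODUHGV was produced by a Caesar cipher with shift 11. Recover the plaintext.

ONBMOZCUDSJWVK

Z(25): 25−11=14 → O
Y(24): 24−11=13 → N
M(12): 12−11=1 → B
X(23): 23−11=12 → M
Z(25): 25−11=14 → O
K(10): 10−11=-1≡25 → Z
N(13): 13−11=2 → C
F(5): 5−11=-6≡20 → U
O(14): 14−11=3 → D
D(3): 3−11=-8≡18 → S
U(20): 20−11=9 → J
H(7): 7−11=-4≡22 → W
G(6): 6−11=-5≡21 → V
V(21): 21−11=10 → K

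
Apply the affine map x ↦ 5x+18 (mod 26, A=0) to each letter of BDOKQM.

XHKQUA

B(1): 5·1+18=23 → X
D(3): 5·3+18=33≡7 → H
O(14): 5·14+18=88≡10 → K
K(10): 5·10+18=68≡16 → Q
Q(16): 5·16+18=98≡20 → U
M(12): 5·12+18=78≡0 → A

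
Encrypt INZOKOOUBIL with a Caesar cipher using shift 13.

VAMBXBBHOVY

I(8): 8+13=21 → V
N(13): 13+13=26≡0 → A
Z(25): 25+13=38≡12 → M
O(14): 14+13=27≡1 → B
K(10): 10+13=23 → X
O(14): 14+13=27≡1 → B
O(14): 14+13=27≡1 → B
U(20): 20+13=33≡7 → H
B(1): 1+13=14 → O
I(8): 8+13=21 → V
L(11): 11+13=24 → Y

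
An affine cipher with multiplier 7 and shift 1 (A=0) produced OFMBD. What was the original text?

NIJAE

The inverse of 7 mod 26 is 15, since 7·15=105≡1. Apply D(y)=15·(y−1) mod 26:
O(14): 15·(14−1)=195≡13 → N
F(5): 15·(5−1)=60≡8 → I
M(12): 15·(12−1)=165≡9 → J
B(1): 15·(1−1)=0 → A
D(3): 15·(3−1)=30≡4 → E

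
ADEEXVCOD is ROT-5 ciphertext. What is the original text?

A(0): 0−5=-5≡21 → V
D(3): 3−5=-2≡24 → Y
E(4): 4−5=-1≡25 → Z
E(4): 4−5=-1≡25 → Z
X(23): 23−5=18 → S
V(21): 21−5=16 → Q
C(2): 2−5=-3≡23 → X
O(14): 14−5=9 → J
D(3): 3−5=-2≡24 → Y

VYZZSQXJY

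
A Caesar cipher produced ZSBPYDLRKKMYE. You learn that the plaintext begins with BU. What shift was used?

24

From the crib: Z(25)−B(1)=24, so the shift is 24.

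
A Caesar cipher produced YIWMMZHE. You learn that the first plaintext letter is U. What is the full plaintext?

From the crib: Y(24)−U(20)=4, so the shift is 4.
Subtract 4 from each ciphertext letter:
Y(24): 24−4=20 → U
I(8): 8−4=4 → E
W(22): 22−4=18 → S
M(12): 12−4=8 → I
M(12): 12−4=8 → I
Z(25): 25−4=21 → V
H(7): 7−4=3 → D
E(4): 4−4=0 → A

UESIIVDA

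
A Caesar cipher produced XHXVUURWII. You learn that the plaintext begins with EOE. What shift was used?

19

From the crib: X(23)−E(4)=19, so the shift is 19.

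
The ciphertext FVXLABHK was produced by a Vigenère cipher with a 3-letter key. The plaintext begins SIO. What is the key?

NNJ

Subtract each crib letter from the matching ciphertext letter (mod 26):
F(5)−S(18)=-13≡13 → N
V(21)−I(8)=13 → N
X(23)−O(14)=9 → J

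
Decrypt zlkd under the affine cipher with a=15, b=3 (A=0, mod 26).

The inverse of 15 mod 26 is 7, since 15·7=105≡1. Apply D(y)=7·(y−3) mod 26:
z(25): 7·(25−3)=154≡24 → y
l(11): 7·(11−3)=56≡4 → e
k(10): 7·(10−3)=49≡23 → x
d(3): 7·(3−3)=0 → a

yexa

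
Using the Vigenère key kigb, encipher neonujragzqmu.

xmuoerxbqhwne

Repeat the key across the message: kigbkigbkigbk
n(13)+k(10): 23 → x
e(4)+i(8): 12 → m
o(14)+g(6): 20 → u
n(13)+b(1): 14 → o
u(20)+k(10): 30≡4 → e
j(9)+i(8): 17 → r
r(17)+g(6): 23 → x
a(0)+b(1): 1 → b
g(6)+k(10): 16 → q
z(25)+i(8): 33≡7 → h
q(16)+g(6): 22 → w
m(12)+b(1): 13 → n
u(20)+k(10): 30≡4 → e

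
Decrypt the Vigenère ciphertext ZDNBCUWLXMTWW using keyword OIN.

LVANUHIDKYLJI

Repeat the key across the ciphertext: OINOINOINOINO
Z(25)−O(14): 11 → L
D(3)−I(8): -5≡21 → V
N(13)−N(13): 0 → A
B(1)−O(14): -13≡13 → N
C(2)−I(8): -6≡20 → U
U(20)−N(13): 7 → H
W(22)−O(14): 8 → I
L(11)−I(8): 3 → D
X(23)−N(13): 10 → K
M(12)−O(14): -2≡24 → Y
T(19)−I(8): 11 → L
W(22)−N(13): 9 → J
W(22)−O(14): 8 → I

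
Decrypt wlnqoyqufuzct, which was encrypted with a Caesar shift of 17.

w(22): 22−17=5 → f
l(11): 11−17=-6≡20 → u
n(13): 13−17=-4≡22 → w
q(16): 16−17=-1≡25 → z
o(14): 14−17=-3≡23 → x
y(24): 24−17=7 → h
q(16): 16−17=-1≡25 → z
u(20): 20−17=3 → d
f(5): 5−17=-12≡14 → o
u(20): 20−17=3 → d
z(25): 25−17=8 → i
c(2): 2−17=-15≡11 → l
t(19): 19−17=2 → c

fuwzxhzdodilc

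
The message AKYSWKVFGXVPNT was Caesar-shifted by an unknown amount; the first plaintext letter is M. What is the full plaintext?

From the crib: A(0)−M(12)=-12≡14, so the shift is 14.
Subtract 14 from each ciphertext letter:
A(0): 0−14=-14≡12 → M
K(10): 10−14=-4≡22 → W
Y(24): 24−14=10 → K
S(18): 18−14=4 → E
W(22): 22−14=8 → I
K(10): 10−14=-4≡22 → W
V(21): 21−14=7 → H
F(5): 5−14=-9≡17 → R
G(6): 6−14=-8≡18 → S
X(23): 23−14=9 → J
V(21): 21−14=7 → H
P(15): 15−14=1 → B
N(13): 13−14=-1≡25 → Z
T(19): 19−14=5 → F

MWKEIWHRSJHBZF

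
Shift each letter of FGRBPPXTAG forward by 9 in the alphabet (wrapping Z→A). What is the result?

F(5): 5+9=14 → O
G(6): 6+9=15 → P
R(17): 17+9=26≡0 → A
B(1): 1+9=10 → K
P(15): 15+9=24 → Y
P(15): 15+9=24 → Y
X(23): 23+9=32≡6 → G
T(19): 19+9=28≡2 → C
A(0): 0+9=9 → J
G(6): 6+9=15 → P

OPAKYYGCJP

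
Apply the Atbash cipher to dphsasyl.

wkshzhbo

d(3) → w(22)
p(15) → k(10)
h(7) → s(18)
s(18) → h(7)
a(0) → z(25)
s(18) → h(7)
y(24) → b(1)
l(11) → o(14)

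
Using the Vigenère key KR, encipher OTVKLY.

Repeat the key across the message: KRKRKR
O(14)+K(10): 24 → Y
T(19)+R(17): 36≡10 → K
V(21)+K(10): 31≡5 → F
K(10)+R(17): 27≡1 → B
L(11)+K(10): 21 → V
Y(24)+R(17): 41≡15 → P

YKFBVP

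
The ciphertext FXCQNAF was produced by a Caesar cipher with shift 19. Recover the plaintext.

MEJXUHM

F(5): 5−19=-14≡12 → M
X(23): 23−19=4 → E
C(2): 2−19=-17≡9 → J
Q(16): 16−19=-3≡23 → X
N(13): 13−19=-6≡20 → U
A(0): 0−19=-19≡7 → H
F(5): 5−19=-14≡12 → M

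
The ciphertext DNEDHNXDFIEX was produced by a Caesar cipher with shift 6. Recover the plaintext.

XHYXBHRXZCYR

D(3): 3−6=-3≡23 → X
N(13): 13−6=7 → H
E(4): 4−6=-2≡24 → Y
D(3): 3−6=-3≡23 → X
H(7): 7−6=1 → B
N(13): 13−6=7 → H
X(23): 23−6=17 → R
D(3): 3−6=-3≡23 → X
F(5): 5−6=-1≡25 → Z
I(8): 8−6=2 → C
E(4): 4−6=-2≡24 → Y
X(23): 23−6=17 → R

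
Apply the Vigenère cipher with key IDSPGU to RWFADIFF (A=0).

ZZXPJCNI

Repeat the key across the message: IDSPGUID
R(17)+I(8): 25 → Z
W(22)+D(3): 25 → Z
F(5)+S(18): 23 → X
A(0)+P(15): 15 → P
D(3)+G(6): 9 → J
I(8)+U(20): 28≡2 → C
F(5)+I(8): 13 → N
F(5)+D(3): 8 → I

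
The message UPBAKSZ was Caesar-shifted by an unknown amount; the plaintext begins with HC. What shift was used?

13

From the crib: U(20)−H(7)=13, so the shift is 13.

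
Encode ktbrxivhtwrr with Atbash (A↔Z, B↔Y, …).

k(10) → p(15)
t(19) → g(6)
b(1) → y(24)
r(17) → i(8)
x(23) → c(2)
i(8) → r(17)
v(21) → e(4)
h(7) → s(18)
t(19) → g(6)
w(22) → d(3)
r(17) → i(8)
r(17) → i(8)

pgyicresgdii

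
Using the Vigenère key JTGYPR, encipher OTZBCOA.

Repeat the key across the message: JTGYPRJ
O(14)+J(9): 23 → X
T(19)+T(19): 38≡12 → M
Z(25)+G(6): 31≡5 → F
B(1)+Y(24): 25 → Z
C(2)+P(15): 17 → R
O(14)+R(17): 31≡5 → F
A(0)+J(9): 9 → J

XMFZRFJ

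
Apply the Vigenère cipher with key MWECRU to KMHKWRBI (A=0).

Repeat the key across the message: MWECRUMW
K(10)+M(12): 22 → W
M(12)+W(22): 34≡8 → I
H(7)+E(4): 11 → L
K(10)+C(2): 12 → M
W(22)+R(17): 39≡13 → N
R(17)+U(20): 37≡11 → L
B(1)+M(12): 13 → N
I(8)+W(22): 30≡4 → E

WILMNLNE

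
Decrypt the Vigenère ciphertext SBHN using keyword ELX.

OQKJ

Repeat the key across the ciphertext: ELXE
S(18)−E(4): 14 → O
B(1)−L(11): -10≡16 → Q
H(7)−X(23): -16≡10 → K
N(13)−E(4): 9 → J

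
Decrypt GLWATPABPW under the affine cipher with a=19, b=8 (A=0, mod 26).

EHYQRZQBZY

The inverse of 19 mod 26 is 11, since 19·11=209≡1. Apply D(y)=11·(y−8) mod 26:
G(6): 11·(6−8)=-22≡4 → E
L(11): 11·(11−8)=33≡7 → H
W(22): 11·(22−8)=154≡24 → Y
A(0): 11·(0−8)=-88≡16 → Q
T(19): 11·(19−8)=121≡17 → R
P(15): 11·(15−8)=77≡25 → Z
A(0): 11·(0−8)=-88≡16 → Q
B(1): 11·(1−8)=-77≡1 → B
P(15): 11·(15−8)=77≡25 → Z
W(22): 11·(22−8)=154≡24 → Y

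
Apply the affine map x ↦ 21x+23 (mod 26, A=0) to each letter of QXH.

VMO

Q(16): 21·16+23=359≡21 → V
X(23): 21·23+23=506≡12 → M
H(7): 21·7+23=170≡14 → O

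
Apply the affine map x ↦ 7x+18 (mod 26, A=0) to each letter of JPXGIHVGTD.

DTXIWPJIVN

J(9): 7·9+18=81≡3 → D
P(15): 7·15+18=123≡19 → T
X(23): 7·23+18=179≡23 → X
G(6): 7·6+18=60≡8 → I
I(8): 7·8+18=74≡22 → W
H(7): 7·7+18=67≡15 → P
V(21): 7·21+18=165≡9 → J
G(6): 7·6+18=60≡8 → I
T(19): 7·19+18=151≡21 → V
D(3): 7·3+18=39≡13 → N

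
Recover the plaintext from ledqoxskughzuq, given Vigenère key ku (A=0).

bktwediqkmxfkw

Repeat the key across the ciphertext: kukukukukukuku
l(11)−k(10): 1 → b
e(4)−u(20): -16≡10 → k
d(3)−k(10): -7≡19 → t
q(16)−u(20): -4≡22 → w
o(14)−k(10): 4 → e
x(23)−u(20): 3 → d
s(18)−k(10): 8 → i
k(10)−u(20): -10≡16 → q
u(20)−k(10): 10 → k
g(6)−u(20): -14≡12 → m
h(7)−k(10): -3≡23 → x
z(25)−u(20): 5 → f
u(20)−k(10): 10 → k
q(16)−u(20): -4≡22 → w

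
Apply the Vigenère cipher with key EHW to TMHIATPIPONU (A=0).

Repeat the key across the message: EHWEHWEHWEHW
T(19)+E(4): 23 → X
M(12)+H(7): 19 → T
H(7)+W(22): 29≡3 → D
I(8)+E(4): 12 → M
A(0)+H(7): 7 → H
T(19)+W(22): 41≡15 → P
P(15)+E(4): 19 → T
I(8)+H(7): 15 → P
P(15)+W(22): 37≡11 → L
O(14)+E(4): 18 → S
N(13)+H(7): 20 → U
U(20)+W(22): 42≡16 → Q

XTDMHPTPLSUQ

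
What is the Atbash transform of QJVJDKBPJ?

JQEQWPYKQ

Q(16) → J(9)
J(9) → Q(16)
V(21) → E(4)
J(9) → Q(16)
D(3) → W(22)
K(10) → P(15)
B(1) → Y(24)
P(15) → K(10)
J(9) → Q(16)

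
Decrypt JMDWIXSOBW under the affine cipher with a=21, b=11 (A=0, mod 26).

The inverse of 21 mod 26 is 5, since 21·5=105≡1. Apply D(y)=5·(y−11) mod 26:
J(9): 5·(9−11)=-10≡16 → Q
M(12): 5·(12−11)=5 → F
D(3): 5·(3−11)=-40≡12 → M
W(22): 5·(22−11)=55≡3 → D
I(8): 5·(8−11)=-15≡11 → L
X(23): 5·(23−11)=60≡8 → I
S(18): 5·(18−11)=35≡9 → J
O(14): 5·(14−11)=15 → P
B(1): 5·(1−11)=-50≡2 → C
W(22): 5·(22−11)=55≡3 → D

QFMDLIJPCD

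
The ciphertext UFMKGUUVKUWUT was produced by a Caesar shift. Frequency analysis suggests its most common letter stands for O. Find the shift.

6

The most frequent ciphertext letter is U (appears 5 times).
U is position 20; O is position 14.
Shift = 6.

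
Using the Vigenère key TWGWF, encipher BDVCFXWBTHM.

UZBYKQSHPMF

Repeat the key across the message: TWGWFTWGWFT
B(1)+T(19): 20 → U
D(3)+W(22): 25 → Z
V(21)+G(6): 27≡1 → B
C(2)+W(22): 24 → Y
F(5)+F(5): 10 → K
X(23)+T(19): 42≡16 → Q
W(22)+W(22): 44≡18 → S
B(1)+G(6): 7 → H
T(19)+W(22): 41≡15 → P
H(7)+F(5): 12 → M
M(12)+T(19): 31≡5 → F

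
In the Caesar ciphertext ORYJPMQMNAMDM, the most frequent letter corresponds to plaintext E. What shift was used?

The most frequent ciphertext letter is M (appears 4 times).
M is position 12; E is position 4.
Shift = 8.

8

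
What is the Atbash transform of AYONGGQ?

A(0) → Z(25)
Y(24) → B(1)
O(14) → L(11)
N(13) → M(12)
G(6) → T(19)
G(6) → T(19)
Q(16) → J(9)

ZBLMTTJ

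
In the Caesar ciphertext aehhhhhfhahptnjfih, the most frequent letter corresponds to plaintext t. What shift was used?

The most frequent ciphertext letter is h (appears 8 times).
h is position 7; t is position 19.
Shift = -12≡14.

14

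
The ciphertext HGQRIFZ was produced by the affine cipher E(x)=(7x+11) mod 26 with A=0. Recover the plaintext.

SDXMHOC

The inverse of 7 mod 26 is 15, since 7·15=105≡1. Apply D(y)=15·(y−11) mod 26:
H(7): 15·(7−11)=-60≡18 → S
G(6): 15·(6−11)=-75≡3 → D
Q(16): 15·(16−11)=75≡23 → X
R(17): 15·(17−11)=90≡12 → M
I(8): 15·(8−11)=-45≡7 → H
F(5): 15·(5−11)=-90≡14 → O
Z(25): 15·(25−11)=210≡2 → C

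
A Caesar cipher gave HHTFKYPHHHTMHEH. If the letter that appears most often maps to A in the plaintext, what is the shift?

7

The most frequent ciphertext letter is H (appears 7 times).
H is position 7; A is position 0.
Shift = 7.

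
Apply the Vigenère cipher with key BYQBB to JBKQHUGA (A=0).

Repeat the key across the message: BYQBBBYQ
J(9)+B(1): 10 → K
B(1)+Y(24): 25 → Z
K(10)+Q(16): 26≡0 → A
Q(16)+B(1): 17 → R
H(7)+B(1): 8 → I
U(20)+B(1): 21 → V
G(6)+Y(24): 30≡4 → E
A(0)+Q(16): 16 → Q

KZARIVEQ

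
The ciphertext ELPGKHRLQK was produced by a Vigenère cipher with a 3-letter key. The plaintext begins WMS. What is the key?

Subtract each crib letter from the matching ciphertext letter (mod 26):
E(4)−W(22)=-18≡8 → I
L(11)−M(12)=-1≡25 → Z
P(15)−S(18)=-3≡23 → X

IZX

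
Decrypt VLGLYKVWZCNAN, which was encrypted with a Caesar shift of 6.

V(21): 21−6=15 → P
L(11): 11−6=5 → F
G(6): 6−6=0 → A
L(11): 11−6=5 → F
Y(24): 24−6=18 → S
K(10): 10−6=4 → E
V(21): 21−6=15 → P
W(22): 22−6=16 → Q
Z(25): 25−6=19 → T
C(2): 2−6=-4≡22 → W
N(13): 13−6=7 → H
A(0): 0−6=-6≡20 → U
N(13): 13−6=7 → H

PFAFSEPQTWHUH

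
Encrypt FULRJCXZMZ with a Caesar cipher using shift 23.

F(5): 5+23=28≡2 → C
U(20): 20+23=43≡17 → R
L(11): 11+23=34≡8 → I
R(17): 17+23=40≡14 → O
J(9): 9+23=32≡6 → G
C(2): 2+23=25 → Z
X(23): 23+23=46≡20 → U
Z(25): 25+23=48≡22 → W
M(12): 12+23=35≡9 → J
Z(25): 25+23=48≡22 → W

CRIOGZUWJW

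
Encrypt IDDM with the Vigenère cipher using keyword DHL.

LKOP

Repeat the key across the message: DHLD
I(8)+D(3): 11 → L
D(3)+H(7): 10 → K
D(3)+L(11): 14 → O
M(12)+D(3): 15 → P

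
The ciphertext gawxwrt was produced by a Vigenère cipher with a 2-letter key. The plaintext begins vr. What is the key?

lj

Subtract each crib letter from the matching ciphertext letter (mod 26):
g(6)−v(21)=-15≡11 → l
a(0)−r(17)=-17≡9 → j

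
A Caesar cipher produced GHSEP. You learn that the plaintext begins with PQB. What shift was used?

17

From the crib: G(6)−P(15)=-9≡17, so the shift is 17.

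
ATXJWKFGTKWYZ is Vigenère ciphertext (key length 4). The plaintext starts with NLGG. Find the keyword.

NIRD

Subtract each crib letter from the matching ciphertext letter (mod 26):
A(0)−N(13)=-13≡13 → N
T(19)−L(11)=8 → I
X(23)−G(6)=17 → R
J(9)−G(6)=3 → D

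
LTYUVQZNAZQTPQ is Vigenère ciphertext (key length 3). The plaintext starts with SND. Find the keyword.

TGV

Subtract each crib letter from the matching ciphertext letter (mod 26):
L(11)−S(18)=-7≡19 → T
T(19)−N(13)=6 → G
Y(24)−D(3)=21 → V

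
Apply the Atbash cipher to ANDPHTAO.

A(0) → Z(25)
N(13) → M(12)
D(3) → W(22)
P(15) → K(10)
H(7) → S(18)
T(19) → G(6)
A(0) → Z(25)
O(14) → L(11)

ZMWKSGZL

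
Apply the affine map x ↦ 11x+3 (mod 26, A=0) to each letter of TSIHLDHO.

ETNCUKCB

T(19): 11·19+3=212≡4 → E
S(18): 11·18+3=201≡19 → T
I(8): 11·8+3=91≡13 → N
H(7): 11·7+3=80≡2 → C
L(11): 11·11+3=124≡20 → U
D(3): 11·3+3=36≡10 → K
H(7): 11·7+3=80≡2 → C
O(14): 11·14+3=157≡1 → B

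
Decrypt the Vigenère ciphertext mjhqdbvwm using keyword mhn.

acuewojpz

Repeat the key across the ciphertext: mhnmhnmhn
m(12)−m(12): 0 → a
j(9)−h(7): 2 → c
h(7)−n(13): -6≡20 → u
q(16)−m(12): 4 → e
d(3)−h(7): -4≡22 → w
b(1)−n(13): -12≡14 → o
v(21)−m(12): 9 → j
w(22)−h(7): 15 → p
m(12)−n(13): -1≡25 → z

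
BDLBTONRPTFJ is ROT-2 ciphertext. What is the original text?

B(1): 1−2=-1≡25 → Z
D(3): 3−2=1 → B
L(11): 11−2=9 → J
B(1): 1−2=-1≡25 → Z
T(19): 19−2=17 → R
O(14): 14−2=12 → M
N(13): 13−2=11 → L
R(17): 17−2=15 → P
P(15): 15−2=13 → N
T(19): 19−2=17 → R
F(5): 5−2=3 → D
J(9): 9−2=7 → H

ZBJZRMLPNRDH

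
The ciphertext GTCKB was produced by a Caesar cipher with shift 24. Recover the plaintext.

G(6): 6−24=-18≡8 → I
T(19): 19−24=-5≡21 → V
C(2): 2−24=-22≡4 → E
K(10): 10−24=-14≡12 → M
B(1): 1−24=-23≡3 → D

IVEMD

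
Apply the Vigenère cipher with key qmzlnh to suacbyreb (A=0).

igznofhqa

Repeat the key across the message: qmzlnhqmz
s(18)+q(16): 34≡8 → i
u(20)+m(12): 32≡6 → g
a(0)+z(25): 25 → z
c(2)+l(11): 13 → n
b(1)+n(13): 14 → o
y(24)+h(7): 31≡5 → f
r(17)+q(16): 33≡7 → h
e(4)+m(12): 16 → q
b(1)+z(25): 26≡0 → a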